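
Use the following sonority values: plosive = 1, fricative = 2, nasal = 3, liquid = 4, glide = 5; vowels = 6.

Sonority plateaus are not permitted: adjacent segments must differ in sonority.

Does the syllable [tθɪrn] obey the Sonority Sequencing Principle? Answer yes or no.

Onset: /t/ is a plosive (sonority 1), /θ/ is a fricative (sonority 2); then the nucleus /ɪ/ (sonority 6).
Onset profile 1-2-6 — rises to the nucleus.
Coda: /r/ is a liquid (sonority 4), /n/ is a nasal (sonority 3).
Coda profile 6-4-3 — falls from the nucleus.

yes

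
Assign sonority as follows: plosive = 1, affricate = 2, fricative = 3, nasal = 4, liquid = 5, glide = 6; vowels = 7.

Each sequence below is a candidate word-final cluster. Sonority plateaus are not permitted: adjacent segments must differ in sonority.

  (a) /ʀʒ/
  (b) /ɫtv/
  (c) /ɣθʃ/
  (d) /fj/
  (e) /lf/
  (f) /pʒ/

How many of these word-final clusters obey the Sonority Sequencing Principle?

2

(a) /ʀʒ/: profile 5-3 — obeys.
(b) /ɫtv/: profile 5-1-3 — violates.
(c) /ɣθʃ/: profile 3-3-3 — violates.
(d) /fj/: profile 3-6 — violates.
(e) /lf/: profile 5-3 — obeys.
(f) /pʒ/: profile 1-3 — violates.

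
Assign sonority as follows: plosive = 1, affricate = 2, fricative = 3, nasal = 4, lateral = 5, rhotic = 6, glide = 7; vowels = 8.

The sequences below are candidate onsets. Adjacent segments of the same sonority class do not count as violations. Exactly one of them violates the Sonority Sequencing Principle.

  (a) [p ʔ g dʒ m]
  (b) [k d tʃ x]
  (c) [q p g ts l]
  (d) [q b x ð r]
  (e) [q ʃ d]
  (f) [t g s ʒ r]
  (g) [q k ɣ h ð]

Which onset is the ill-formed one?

(a) [p ʔ g dʒ m]: profile 1-1-1-2-4 — obeys.
(b) [k d tʃ x]: profile 1-1-2-3 — obeys.
(c) [q p g ts l]: profile 1-1-1-2-5 — obeys.
(d) [q b x ð r]: profile 1-1-3-3-6 — obeys.
(e) [q ʃ d]: profile 1-3-1 — violates.
(f) [t g s ʒ r]: profile 1-1-3-3-6 — obeys.
(g) [q k ɣ h ð]: profile 1-1-3-3-3 — obeys.

e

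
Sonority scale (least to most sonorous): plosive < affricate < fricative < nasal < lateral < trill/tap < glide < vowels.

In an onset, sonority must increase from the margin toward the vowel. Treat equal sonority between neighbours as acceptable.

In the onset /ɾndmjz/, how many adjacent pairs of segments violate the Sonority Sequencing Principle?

/ɾ/ — trill/tap, sonority 6.
/n/ — nasal, sonority 4.
/d/ — plosive, sonority 1.
/m/ — nasal, sonority 4.
/j/ — glide, sonority 7.
/z/ — fricative, sonority 3.
/ɾ/→/n/: 6→4 (does not rise) — violation.
/n/→/d/: 4→1 (does not rise) — violation.
/d/→/m/: 1→4 (rises) — ok.
/m/→/j/: 4→7 (rises) — ok.
/j/→/z/: 7→3 (does not rise) — violation.

3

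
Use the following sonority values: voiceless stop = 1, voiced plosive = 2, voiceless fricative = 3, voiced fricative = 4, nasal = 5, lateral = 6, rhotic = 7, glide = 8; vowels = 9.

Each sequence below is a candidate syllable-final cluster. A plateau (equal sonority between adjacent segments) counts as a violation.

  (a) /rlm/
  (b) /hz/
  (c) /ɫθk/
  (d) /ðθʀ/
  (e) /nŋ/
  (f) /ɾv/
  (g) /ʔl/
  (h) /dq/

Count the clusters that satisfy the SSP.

(a) 7-6-5 → obeys
(b) 3-4 → violates
(c) 6-3-1 → obeys
(d) 4-3-7 → violates
(e) 5-5 → violates
(f) 7-4 → obeys
(g) 1-6 → violates
(h) 2-1 → obeys

4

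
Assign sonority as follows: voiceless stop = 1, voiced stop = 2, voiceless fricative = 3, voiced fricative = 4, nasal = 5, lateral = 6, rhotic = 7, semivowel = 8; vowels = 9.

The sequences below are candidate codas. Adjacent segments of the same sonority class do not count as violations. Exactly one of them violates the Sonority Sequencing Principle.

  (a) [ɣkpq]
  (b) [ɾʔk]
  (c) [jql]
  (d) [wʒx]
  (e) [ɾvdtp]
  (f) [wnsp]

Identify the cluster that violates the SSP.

c

(a) 4-1-1-1 → obeys
(b) 7-1-1 → obeys
(c) 8-1-6 → violates
(d) 8-4-3 → obeys
(e) 7-4-2-1-1 → obeys
(f) 8-5-3-1 → obeys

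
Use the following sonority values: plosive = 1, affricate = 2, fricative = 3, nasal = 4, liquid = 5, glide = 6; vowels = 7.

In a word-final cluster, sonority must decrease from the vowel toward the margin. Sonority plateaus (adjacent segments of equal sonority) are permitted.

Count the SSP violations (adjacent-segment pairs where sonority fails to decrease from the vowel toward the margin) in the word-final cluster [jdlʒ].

/j/ is a glide (sonority 6).
/d/ is a plosive (sonority 1).
/l/ is a liquid (sonority 5).
/ʒ/ is a fricative (sonority 3).
/j/→/d/: 6→1 (falls) — ok.
/d/→/l/: 1→5 (does not fall) — violation.
/l/→/ʒ/: 5→3 (falls) — ok.

1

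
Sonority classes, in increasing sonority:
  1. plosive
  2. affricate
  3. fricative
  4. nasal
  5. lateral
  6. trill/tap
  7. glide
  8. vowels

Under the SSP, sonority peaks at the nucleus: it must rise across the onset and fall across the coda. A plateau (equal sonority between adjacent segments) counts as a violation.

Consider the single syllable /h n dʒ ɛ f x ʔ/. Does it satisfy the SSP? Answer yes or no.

no

Onset: /h/ is a fricative (sonority 3), /n/ is a nasal (sonority 4), /dʒ/ is an affricate (sonority 2); then the nucleus /ɛ/ (sonority 8).
Onset profile 3-4-2-8 — does not strictly rise throughout.
Coda: /f/ is a fricative (sonority 3), /x/ is a fricative (sonority 3), /ʔ/ is a plosive (sonority 1).
Coda profile 8-3-3-1 — does not strictly fall throughout.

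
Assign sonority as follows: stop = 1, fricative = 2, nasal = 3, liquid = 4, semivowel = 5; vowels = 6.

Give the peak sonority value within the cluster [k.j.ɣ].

5

/k/: stop = 1.
/j/: semivowel = 5.
/ɣ/: fricative = 2.
The maximum is 5.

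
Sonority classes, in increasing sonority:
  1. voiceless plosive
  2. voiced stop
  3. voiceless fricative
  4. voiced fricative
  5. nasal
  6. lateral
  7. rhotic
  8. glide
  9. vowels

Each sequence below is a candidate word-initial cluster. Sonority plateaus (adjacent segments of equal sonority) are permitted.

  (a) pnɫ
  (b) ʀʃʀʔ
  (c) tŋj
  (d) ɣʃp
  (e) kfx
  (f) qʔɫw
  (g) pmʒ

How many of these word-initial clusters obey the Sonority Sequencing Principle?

(a) 1-5-6 → obeys
(b) 7-3-7-1 → violates
(c) 1-5-8 → obeys
(d) 4-3-1 → violates
(e) 1-3-3 → obeys
(f) 1-1-6-8 → obeys
(g) 1-5-4 → violates

4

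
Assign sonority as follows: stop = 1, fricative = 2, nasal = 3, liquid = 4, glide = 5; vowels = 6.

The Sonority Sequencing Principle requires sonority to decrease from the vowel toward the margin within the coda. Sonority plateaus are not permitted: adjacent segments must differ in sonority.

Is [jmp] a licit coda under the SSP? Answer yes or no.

yes

/j/: glide = 5.
/m/: nasal = 3.
/p/: stop = 1.
The profile 5-3-1 strictly falls, so the coda satisfies the SSP.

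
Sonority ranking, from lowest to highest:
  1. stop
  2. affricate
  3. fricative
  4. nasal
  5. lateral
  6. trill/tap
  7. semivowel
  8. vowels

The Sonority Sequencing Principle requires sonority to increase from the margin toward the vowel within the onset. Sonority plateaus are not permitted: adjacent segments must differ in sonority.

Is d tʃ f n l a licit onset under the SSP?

/d/ — stop, sonority 1.
/tʃ/ — affricate, sonority 2.
/f/ — fricative, sonority 3.
/n/ — nasal, sonority 4.
/l/ — lateral, sonority 5.
The profile 1-2-3-4-5 strictly rises, so the onset satisfies the SSP.

yes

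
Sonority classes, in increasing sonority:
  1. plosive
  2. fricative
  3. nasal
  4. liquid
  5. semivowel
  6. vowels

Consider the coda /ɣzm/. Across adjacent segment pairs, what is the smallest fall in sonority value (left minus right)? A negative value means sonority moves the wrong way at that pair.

/ɣ/ — fricative, sonority 2.
/z/ — fricative, sonority 2.
/m/ — nasal, sonority 3.
/ɣ/→/z/: change +0.
/z/→/m/: change -1.
Minimum = -1.

-1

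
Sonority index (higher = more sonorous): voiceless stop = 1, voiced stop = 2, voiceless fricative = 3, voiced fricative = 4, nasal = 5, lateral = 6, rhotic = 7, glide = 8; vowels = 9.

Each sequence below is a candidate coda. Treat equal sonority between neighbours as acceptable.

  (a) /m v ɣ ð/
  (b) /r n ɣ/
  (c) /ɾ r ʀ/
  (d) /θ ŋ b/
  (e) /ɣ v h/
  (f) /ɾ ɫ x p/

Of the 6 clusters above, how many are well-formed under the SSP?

(a) sonority 5-4-4-4: well-formed.
(b) sonority 7-5-4: well-formed.
(c) sonority 7-7-7: well-formed.
(d) sonority 3-5-2: ill-formed.
(e) sonority 4-4-3: well-formed.
(f) sonority 7-6-3-1: well-formed.

5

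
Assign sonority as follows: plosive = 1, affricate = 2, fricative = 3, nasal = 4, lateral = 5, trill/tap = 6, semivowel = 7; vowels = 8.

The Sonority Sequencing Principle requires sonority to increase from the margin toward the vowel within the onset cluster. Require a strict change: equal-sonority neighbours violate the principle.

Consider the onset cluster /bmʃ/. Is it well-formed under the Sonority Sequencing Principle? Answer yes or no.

/b/: plosive = 1.
/m/: nasal = 4.
/ʃ/: fricative = 3.
The profile is 1-4-3. Between /m/ (4) and /ʃ/ (3) sonority does not rise, so the cluster violates the SSP.

no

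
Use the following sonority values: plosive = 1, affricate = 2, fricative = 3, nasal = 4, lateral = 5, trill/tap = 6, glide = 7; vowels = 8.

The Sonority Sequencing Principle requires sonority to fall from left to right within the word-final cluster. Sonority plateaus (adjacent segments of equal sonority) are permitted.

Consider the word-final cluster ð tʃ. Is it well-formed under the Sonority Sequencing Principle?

yes

/ð/: fricative = 3.
/tʃ/: affricate = 2.
The profile 3-2 strictly falls, so the word-final cluster satisfies the SSP.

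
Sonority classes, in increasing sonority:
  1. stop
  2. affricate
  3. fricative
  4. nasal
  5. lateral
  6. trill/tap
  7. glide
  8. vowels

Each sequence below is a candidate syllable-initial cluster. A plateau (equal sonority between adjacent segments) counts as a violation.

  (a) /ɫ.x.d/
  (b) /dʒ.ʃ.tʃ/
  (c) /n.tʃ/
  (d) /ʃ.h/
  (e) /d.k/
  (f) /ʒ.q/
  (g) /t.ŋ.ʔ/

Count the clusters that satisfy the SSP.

(a) sonority 5-3-1: ill-formed.
(b) sonority 2-3-2: ill-formed.
(c) sonority 4-2: ill-formed.
(d) sonority 3-3: ill-formed.
(e) sonority 1-1: ill-formed.
(f) sonority 3-1: ill-formed.
(g) sonority 1-4-1: ill-formed.

0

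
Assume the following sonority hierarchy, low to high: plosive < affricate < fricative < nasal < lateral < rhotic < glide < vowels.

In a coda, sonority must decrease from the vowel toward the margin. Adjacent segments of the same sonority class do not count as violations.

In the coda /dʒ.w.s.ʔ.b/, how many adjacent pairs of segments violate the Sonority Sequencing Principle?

1

/dʒ/ is an affricate (sonority 2).
/w/ is a glide (sonority 7).
/s/ is a fricative (sonority 3).
/ʔ/ is a plosive (sonority 1).
/b/ is a plosive (sonority 1).
/dʒ/→/w/: 2→7 (does not fall) — violation.
/w/→/s/: 7→3 (falls) — ok.
/s/→/ʔ/: 3→1 (falls) — ok.
/ʔ/→/b/: 1→1 (plateau, allowed) — ok.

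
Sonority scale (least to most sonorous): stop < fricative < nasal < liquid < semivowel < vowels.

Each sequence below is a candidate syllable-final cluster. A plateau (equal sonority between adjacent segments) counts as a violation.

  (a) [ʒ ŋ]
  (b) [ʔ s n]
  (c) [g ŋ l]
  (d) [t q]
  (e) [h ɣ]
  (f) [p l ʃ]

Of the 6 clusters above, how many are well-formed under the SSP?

(a) 2-3 → violates
(b) 1-2-3 → violates
(c) 1-3-4 → violates
(d) 1-1 → violates
(e) 2-2 → violates
(f) 1-4-2 → violates

0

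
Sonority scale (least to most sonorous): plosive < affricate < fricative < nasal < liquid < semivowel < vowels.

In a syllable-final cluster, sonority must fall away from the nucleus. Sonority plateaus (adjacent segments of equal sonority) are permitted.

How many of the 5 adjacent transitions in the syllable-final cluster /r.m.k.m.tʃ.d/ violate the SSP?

1

/r/: liquid = 5.
/m/: nasal = 4.
/k/: plosive = 1.
/m/: nasal = 4.
/tʃ/: affricate = 2.
/d/: plosive = 1.
/r/→/m/: 5→4 (falls) — ok.
/m/→/k/: 4→1 (falls) — ok.
/k/→/m/: 1→4 (does not fall) — violation.
/m/→/tʃ/: 4→2 (falls) — ok.
/tʃ/→/d/: 2→1 (falls) — ok.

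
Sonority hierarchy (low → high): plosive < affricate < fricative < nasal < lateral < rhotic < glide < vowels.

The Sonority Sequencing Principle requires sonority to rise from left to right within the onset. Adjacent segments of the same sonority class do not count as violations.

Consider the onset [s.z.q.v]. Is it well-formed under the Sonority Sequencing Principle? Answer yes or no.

/s/: fricative = 3.
/z/: fricative = 3.
/q/: plosive = 1.
/v/: fricative = 3.
The profile is 3-3-1-3. Between /z/ (3) and /q/ (1) sonority does not rise, so the cluster violates the SSP.

no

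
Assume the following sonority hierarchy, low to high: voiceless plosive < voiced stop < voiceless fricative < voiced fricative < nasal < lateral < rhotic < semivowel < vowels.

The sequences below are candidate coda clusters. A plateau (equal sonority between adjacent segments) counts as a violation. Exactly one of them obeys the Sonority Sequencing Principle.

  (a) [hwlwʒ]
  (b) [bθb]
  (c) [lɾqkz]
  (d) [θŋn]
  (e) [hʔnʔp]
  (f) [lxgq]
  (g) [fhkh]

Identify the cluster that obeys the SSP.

(a) sonority 3-8-6-8-4: ill-formed.
(b) sonority 2-3-2: ill-formed.
(c) sonority 6-7-1-1-4: ill-formed.
(d) sonority 3-5-5: ill-formed.
(e) sonority 3-1-5-1-1: ill-formed.
(f) sonority 6-3-2-1: well-formed.
(g) sonority 3-3-1-3: ill-formed.

f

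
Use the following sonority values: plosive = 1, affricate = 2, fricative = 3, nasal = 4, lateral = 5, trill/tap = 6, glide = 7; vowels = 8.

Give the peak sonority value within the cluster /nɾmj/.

/n/: nasal = 4.
/ɾ/: trill/tap = 6.
/m/: nasal = 4.
/j/: glide = 7.
The maximum is 7.

7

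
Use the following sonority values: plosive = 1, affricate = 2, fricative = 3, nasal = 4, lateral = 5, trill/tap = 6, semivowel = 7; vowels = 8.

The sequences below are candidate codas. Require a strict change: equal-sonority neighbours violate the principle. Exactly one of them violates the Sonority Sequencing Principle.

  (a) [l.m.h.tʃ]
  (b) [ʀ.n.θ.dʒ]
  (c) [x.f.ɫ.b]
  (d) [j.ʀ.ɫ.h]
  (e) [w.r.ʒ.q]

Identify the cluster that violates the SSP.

(a) 5-4-3-2 → obeys
(b) 6-4-3-2 → obeys
(c) 3-3-5-1 → violates
(d) 7-6-5-3 → obeys
(e) 7-6-3-1 → obeys

c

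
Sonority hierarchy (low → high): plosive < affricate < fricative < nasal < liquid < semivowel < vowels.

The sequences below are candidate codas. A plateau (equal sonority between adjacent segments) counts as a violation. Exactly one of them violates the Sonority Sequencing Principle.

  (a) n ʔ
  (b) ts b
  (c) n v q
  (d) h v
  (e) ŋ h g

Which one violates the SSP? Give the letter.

d

(a) n ʔ: profile 4-1 — obeys.
(b) ts b: profile 2-1 — obeys.
(c) n v q: profile 4-3-1 — obeys.
(d) h v: profile 3-3 — violates.
(e) ŋ h g: profile 4-3-1 — obeys.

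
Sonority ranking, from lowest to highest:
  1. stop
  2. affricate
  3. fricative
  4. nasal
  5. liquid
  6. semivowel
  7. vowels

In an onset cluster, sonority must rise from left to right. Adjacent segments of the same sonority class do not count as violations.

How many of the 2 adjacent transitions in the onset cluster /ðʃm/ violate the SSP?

/ð/ is a fricative (sonority 3).
/ʃ/ is a fricative (sonority 3).
/m/ is a nasal (sonority 4).
/ð/→/ʃ/: 3→3 (plateau, allowed) — ok.
/ʃ/→/m/: 3→4 (rises) — ok.

0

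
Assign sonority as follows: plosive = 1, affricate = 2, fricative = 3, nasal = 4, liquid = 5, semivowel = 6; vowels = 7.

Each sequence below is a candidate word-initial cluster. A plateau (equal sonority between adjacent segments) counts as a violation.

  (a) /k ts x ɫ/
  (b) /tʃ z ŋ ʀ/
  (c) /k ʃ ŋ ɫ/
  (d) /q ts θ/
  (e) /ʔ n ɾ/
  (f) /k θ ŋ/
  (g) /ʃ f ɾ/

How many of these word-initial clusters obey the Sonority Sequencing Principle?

(a) sonority 1-2-3-5: well-formed.
(b) sonority 2-3-4-5: well-formed.
(c) sonority 1-3-4-5: well-formed.
(d) sonority 1-2-3: well-formed.
(e) sonority 1-4-5: well-formed.
(f) sonority 1-3-4: well-formed.
(g) sonority 3-3-5: ill-formed.

6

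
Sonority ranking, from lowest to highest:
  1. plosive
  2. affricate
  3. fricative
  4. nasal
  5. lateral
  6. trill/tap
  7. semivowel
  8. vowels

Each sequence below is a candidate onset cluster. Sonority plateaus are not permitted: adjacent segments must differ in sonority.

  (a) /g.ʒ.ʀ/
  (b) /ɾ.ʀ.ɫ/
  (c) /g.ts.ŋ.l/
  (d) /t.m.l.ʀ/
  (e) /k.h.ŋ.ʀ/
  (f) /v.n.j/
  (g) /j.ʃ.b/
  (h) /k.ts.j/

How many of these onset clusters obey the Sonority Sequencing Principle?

(a) /g.ʒ.ʀ/: profile 1-3-6 — obeys.
(b) /ɾ.ʀ.ɫ/: profile 6-6-5 — violates.
(c) /g.ts.ŋ.l/: profile 1-2-4-5 — obeys.
(d) /t.m.l.ʀ/: profile 1-4-5-6 — obeys.
(e) /k.h.ŋ.ʀ/: profile 1-3-4-6 — obeys.
(f) /v.n.j/: profile 3-4-7 — obeys.
(g) /j.ʃ.b/: profile 7-3-1 — violates.
(h) /k.ts.j/: profile 1-2-7 — obeys.

6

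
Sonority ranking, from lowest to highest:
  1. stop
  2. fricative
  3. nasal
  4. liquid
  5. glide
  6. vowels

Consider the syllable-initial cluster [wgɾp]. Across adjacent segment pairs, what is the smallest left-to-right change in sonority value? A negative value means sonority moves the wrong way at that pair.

-4

/w/ — glide, sonority 5.
/g/ — stop, sonority 1.
/ɾ/ — liquid, sonority 4.
/p/ — stop, sonority 1.
/w/→/g/: change -4.
/g/→/ɾ/: change +3.
/ɾ/→/p/: change -3.
Minimum = -4.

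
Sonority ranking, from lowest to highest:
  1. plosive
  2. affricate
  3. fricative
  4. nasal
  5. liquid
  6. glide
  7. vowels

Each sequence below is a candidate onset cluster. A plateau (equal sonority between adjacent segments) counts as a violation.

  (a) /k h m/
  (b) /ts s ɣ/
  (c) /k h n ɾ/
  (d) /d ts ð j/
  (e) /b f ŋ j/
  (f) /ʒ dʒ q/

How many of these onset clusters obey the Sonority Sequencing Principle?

4

(a) 1-3-4 → obeys
(b) 2-3-3 → violates
(c) 1-3-4-5 → obeys
(d) 1-2-3-6 → obeys
(e) 1-3-4-6 → obeys
(f) 3-2-1 → violates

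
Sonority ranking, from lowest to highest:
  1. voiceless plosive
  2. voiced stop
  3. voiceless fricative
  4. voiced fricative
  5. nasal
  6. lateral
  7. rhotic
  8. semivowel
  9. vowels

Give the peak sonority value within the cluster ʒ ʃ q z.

4

/ʒ/ — voiced fricative, sonority 4.
/ʃ/ — voiceless fricative, sonority 3.
/q/ — voiceless plosive, sonority 1.
/z/ — voiced fricative, sonority 4.
The maximum is 4.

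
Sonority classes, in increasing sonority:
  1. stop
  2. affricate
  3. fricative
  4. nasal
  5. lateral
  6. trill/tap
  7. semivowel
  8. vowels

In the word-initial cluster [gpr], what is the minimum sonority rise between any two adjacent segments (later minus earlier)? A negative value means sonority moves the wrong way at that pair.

/g/ — stop, sonority 1.
/p/ — stop, sonority 1.
/r/ — trill/tap, sonority 6.
/g/→/p/: change +0.
/p/→/r/: change +5.
Minimum = 0.

0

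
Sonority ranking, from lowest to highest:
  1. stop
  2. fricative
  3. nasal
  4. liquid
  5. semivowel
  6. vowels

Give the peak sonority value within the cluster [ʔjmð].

5

/ʔ/ — stop, sonority 1.
/j/ — semivowel, sonority 5.
/m/ — nasal, sonority 3.
/ð/ — fricative, sonority 2.
The maximum is 5.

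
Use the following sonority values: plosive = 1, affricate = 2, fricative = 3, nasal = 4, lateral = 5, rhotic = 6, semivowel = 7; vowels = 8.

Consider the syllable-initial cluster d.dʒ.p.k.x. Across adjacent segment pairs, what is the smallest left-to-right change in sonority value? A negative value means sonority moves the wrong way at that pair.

-1

/d/ — plosive, sonority 1.
/dʒ/ — affricate, sonority 2.
/p/ — plosive, sonority 1.
/k/ — plosive, sonority 1.
/x/ — fricative, sonority 3.
/d/→/dʒ/: change +1.
/dʒ/→/p/: change -1.
/p/→/k/: change +0.
/k/→/x/: change +2.
Minimum = -1.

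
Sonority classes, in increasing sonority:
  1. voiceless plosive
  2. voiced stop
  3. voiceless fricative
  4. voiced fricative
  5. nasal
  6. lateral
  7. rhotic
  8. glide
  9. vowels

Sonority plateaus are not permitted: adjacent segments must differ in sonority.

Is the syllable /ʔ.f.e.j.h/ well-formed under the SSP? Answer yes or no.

yes

Onset: /ʔ/ is a voiceless plosive (sonority 1), /f/ is a voiceless fricative (sonority 3); then the nucleus /e/ (sonority 9).
Onset profile 1-3-9 — rises to the nucleus.
Coda: /j/ is a glide (sonority 8), /h/ is a voiceless fricative (sonority 3).
Coda profile 9-8-3 — falls from the nucleus.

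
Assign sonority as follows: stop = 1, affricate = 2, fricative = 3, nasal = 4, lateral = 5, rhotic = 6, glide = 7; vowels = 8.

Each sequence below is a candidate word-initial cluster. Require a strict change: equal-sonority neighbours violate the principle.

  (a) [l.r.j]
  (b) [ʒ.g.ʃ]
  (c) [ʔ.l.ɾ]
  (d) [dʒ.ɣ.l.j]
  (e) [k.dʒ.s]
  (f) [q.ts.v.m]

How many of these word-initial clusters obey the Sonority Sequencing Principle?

(a) sonority 5-6-7: well-formed.
(b) sonority 3-1-3: ill-formed.
(c) sonority 1-5-6: well-formed.
(d) sonority 2-3-5-7: well-formed.
(e) sonority 1-2-3: well-formed.
(f) sonority 1-2-3-4: well-formed.

5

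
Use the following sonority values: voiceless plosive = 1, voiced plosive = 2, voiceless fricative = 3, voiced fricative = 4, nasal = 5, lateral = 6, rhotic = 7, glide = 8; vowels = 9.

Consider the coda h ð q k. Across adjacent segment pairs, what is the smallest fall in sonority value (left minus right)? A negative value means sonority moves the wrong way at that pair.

-1

/h/ is a voiceless fricative (sonority 3).
/ð/ is a voiced fricative (sonority 4).
/q/ is a voiceless plosive (sonority 1).
/k/ is a voiceless plosive (sonority 1).
/h/→/ð/: change -1.
/ð/→/q/: change +3.
/q/→/k/: change +0.
Minimum = -1.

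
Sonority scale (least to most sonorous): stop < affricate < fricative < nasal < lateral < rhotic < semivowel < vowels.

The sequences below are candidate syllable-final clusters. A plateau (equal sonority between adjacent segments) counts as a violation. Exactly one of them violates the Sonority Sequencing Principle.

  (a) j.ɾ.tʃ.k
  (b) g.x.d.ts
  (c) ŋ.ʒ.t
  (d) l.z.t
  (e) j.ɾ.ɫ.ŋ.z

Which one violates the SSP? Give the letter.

(a) sonority 7-6-2-1: well-formed.
(b) sonority 1-3-1-2: ill-formed.
(c) sonority 4-3-1: well-formed.
(d) sonority 5-3-1: well-formed.
(e) sonority 7-6-5-4-3: well-formed.

b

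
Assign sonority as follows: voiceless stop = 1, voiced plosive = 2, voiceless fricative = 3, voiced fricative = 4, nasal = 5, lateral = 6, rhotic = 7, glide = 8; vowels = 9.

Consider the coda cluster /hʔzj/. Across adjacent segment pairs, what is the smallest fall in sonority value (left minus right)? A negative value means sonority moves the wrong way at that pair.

-4

/h/ is a voiceless fricative (sonority 3).
/ʔ/ is a voiceless stop (sonority 1).
/z/ is a voiced fricative (sonority 4).
/j/ is a glide (sonority 8).
/h/→/ʔ/: change +2.
/ʔ/→/z/: change -3.
/z/→/j/: change -4.
Minimum = -4.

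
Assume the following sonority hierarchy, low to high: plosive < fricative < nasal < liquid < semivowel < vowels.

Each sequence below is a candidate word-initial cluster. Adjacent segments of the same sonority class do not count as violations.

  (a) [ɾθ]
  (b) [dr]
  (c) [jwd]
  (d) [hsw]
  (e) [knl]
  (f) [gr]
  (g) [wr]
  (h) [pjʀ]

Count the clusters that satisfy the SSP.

4

(a) sonority 4-2: ill-formed.
(b) sonority 1-4: well-formed.
(c) sonority 5-5-1: ill-formed.
(d) sonority 2-2-5: well-formed.
(e) sonority 1-3-4: well-formed.
(f) sonority 1-4: well-formed.
(g) sonority 5-4: ill-formed.
(h) sonority 1-5-4: ill-formed.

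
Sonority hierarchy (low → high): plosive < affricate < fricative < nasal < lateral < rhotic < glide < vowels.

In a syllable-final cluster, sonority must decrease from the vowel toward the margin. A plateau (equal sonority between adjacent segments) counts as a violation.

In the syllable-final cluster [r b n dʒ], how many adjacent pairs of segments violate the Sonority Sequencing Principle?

1

/r/ — rhotic, sonority 6.
/b/ — plosive, sonority 1.
/n/ — nasal, sonority 4.
/dʒ/ — affricate, sonority 2.
/r/→/b/: 6→1 (falls) — ok.
/b/→/n/: 1→4 (does not fall) — violation.
/n/→/dʒ/: 4→2 (falls) — ok.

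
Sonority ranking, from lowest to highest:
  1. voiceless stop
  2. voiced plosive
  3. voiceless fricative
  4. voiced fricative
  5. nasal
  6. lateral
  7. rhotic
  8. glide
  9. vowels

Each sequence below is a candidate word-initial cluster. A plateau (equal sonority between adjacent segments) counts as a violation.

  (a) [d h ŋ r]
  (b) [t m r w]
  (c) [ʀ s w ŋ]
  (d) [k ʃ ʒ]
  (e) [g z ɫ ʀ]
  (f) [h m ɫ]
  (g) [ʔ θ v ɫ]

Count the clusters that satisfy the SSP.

(a) sonority 2-3-5-7: well-formed.
(b) sonority 1-5-7-8: well-formed.
(c) sonority 7-3-8-5: ill-formed.
(d) sonority 1-3-4: well-formed.
(e) sonority 2-4-6-7: well-formed.
(f) sonority 3-5-6: well-formed.
(g) sonority 1-3-4-6: well-formed.

6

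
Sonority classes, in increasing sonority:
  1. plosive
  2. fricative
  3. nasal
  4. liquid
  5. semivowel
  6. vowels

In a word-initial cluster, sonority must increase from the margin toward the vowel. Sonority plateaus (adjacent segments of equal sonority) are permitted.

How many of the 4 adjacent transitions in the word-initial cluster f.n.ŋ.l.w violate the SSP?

/f/ is a fricative (sonority 2).
/n/ is a nasal (sonority 3).
/ŋ/ is a nasal (sonority 3).
/l/ is a liquid (sonority 4).
/w/ is a semivowel (sonority 5).
/f/→/n/: 2→3 (rises) — ok.
/n/→/ŋ/: 3→3 (plateau, allowed) — ok.
/ŋ/→/l/: 3→4 (rises) — ok.
/l/→/w/: 4→5 (rises) — ok.

0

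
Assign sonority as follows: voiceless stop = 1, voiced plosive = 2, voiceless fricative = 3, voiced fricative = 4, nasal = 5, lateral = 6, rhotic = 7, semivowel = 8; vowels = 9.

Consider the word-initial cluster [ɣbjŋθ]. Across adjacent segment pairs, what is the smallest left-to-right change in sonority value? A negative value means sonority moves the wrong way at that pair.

-3

/ɣ/: voiced fricative = 4.
/b/: voiced plosive = 2.
/j/: semivowel = 8.
/ŋ/: nasal = 5.
/θ/: voiceless fricative = 3.
/ɣ/→/b/: change -2.
/b/→/j/: change +6.
/j/→/ŋ/: change -3.
/ŋ/→/θ/: change -2.
Minimum = -3.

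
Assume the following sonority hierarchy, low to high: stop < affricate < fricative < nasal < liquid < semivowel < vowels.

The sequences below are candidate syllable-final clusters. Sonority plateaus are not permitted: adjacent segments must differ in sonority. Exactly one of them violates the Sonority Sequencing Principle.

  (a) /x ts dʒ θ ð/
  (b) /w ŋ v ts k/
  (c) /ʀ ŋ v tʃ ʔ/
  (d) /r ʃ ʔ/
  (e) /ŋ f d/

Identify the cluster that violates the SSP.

a

(a) sonority 3-2-2-3-3: ill-formed.
(b) sonority 6-4-3-2-1: well-formed.
(c) sonority 5-4-3-2-1: well-formed.
(d) sonority 5-3-1: well-formed.
(e) sonority 4-3-1: well-formed.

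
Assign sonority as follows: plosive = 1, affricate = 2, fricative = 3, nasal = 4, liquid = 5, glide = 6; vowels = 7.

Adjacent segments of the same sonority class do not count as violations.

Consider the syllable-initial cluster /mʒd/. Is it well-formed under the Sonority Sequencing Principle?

/m/: nasal = 4.
/ʒ/: fricative = 3.
/d/: plosive = 1.
The profile is 4-3-1. Between /m/ (4) and /ʒ/ (3) sonority does not rise, so the cluster violates the SSP.

no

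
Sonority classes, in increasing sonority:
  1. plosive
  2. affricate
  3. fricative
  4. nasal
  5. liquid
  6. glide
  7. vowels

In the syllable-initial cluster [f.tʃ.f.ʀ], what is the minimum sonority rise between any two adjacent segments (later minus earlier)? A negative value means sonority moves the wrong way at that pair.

/f/ is a fricative (sonority 3).
/tʃ/ is an affricate (sonority 2).
/f/ is a fricative (sonority 3).
/ʀ/ is a liquid (sonority 5).
/f/→/tʃ/: change -1.
/tʃ/→/f/: change +1.
/f/→/ʀ/: change +2.
Minimum = -1.

-1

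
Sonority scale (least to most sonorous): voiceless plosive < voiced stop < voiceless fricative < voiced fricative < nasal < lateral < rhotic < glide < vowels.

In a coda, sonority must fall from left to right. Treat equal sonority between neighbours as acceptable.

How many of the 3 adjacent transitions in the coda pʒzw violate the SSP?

2

/p/ is a voiceless plosive (sonority 1).
/ʒ/ is a voiced fricative (sonority 4).
/z/ is a voiced fricative (sonority 4).
/w/ is a glide (sonority 8).
/p/→/ʒ/: 1→4 (does not fall) — violation.
/ʒ/→/z/: 4→4 (plateau, allowed) — ok.
/z/→/w/: 4→8 (does not fall) — violation.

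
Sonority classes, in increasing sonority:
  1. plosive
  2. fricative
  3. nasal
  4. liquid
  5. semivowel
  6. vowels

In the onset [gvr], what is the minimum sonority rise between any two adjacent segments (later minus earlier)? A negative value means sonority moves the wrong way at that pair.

1

/g/ — plosive, sonority 1.
/v/ — fricative, sonority 2.
/r/ — liquid, sonority 4.
/g/→/v/: change +1.
/v/→/r/: change +2.
Minimum = 1.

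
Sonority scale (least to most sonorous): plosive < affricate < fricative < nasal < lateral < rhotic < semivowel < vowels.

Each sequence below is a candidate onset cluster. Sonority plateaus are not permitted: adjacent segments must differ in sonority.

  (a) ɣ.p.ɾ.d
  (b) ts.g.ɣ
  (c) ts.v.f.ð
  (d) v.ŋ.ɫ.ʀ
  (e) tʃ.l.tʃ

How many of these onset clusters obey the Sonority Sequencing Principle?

1

(a) ɣ.p.ɾ.d: profile 3-1-6-1 — violates.
(b) ts.g.ɣ: profile 2-1-3 — violates.
(c) ts.v.f.ð: profile 2-3-3-3 — violates.
(d) v.ŋ.ɫ.ʀ: profile 3-4-5-6 — obeys.
(e) tʃ.l.tʃ: profile 2-5-2 — violates.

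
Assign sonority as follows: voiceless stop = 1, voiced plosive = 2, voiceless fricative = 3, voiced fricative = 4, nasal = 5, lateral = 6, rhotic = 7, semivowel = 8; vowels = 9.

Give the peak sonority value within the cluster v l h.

6

/v/: voiced fricative = 4.
/l/: lateral = 6.
/h/: voiceless fricative = 3.
The maximum is 6.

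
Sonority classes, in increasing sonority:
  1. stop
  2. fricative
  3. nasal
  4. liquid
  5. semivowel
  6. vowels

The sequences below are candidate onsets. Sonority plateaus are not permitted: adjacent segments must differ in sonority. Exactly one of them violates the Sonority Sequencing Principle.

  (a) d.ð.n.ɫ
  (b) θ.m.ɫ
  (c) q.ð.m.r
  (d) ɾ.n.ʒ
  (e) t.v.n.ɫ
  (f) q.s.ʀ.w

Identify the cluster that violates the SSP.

(a) d.ð.n.ɫ: profile 1-2-3-4 — obeys.
(b) θ.m.ɫ: profile 2-3-4 — obeys.
(c) q.ð.m.r: profile 1-2-3-4 — obeys.
(d) ɾ.n.ʒ: profile 4-3-2 — violates.
(e) t.v.n.ɫ: profile 1-2-3-4 — obeys.
(f) q.s.ʀ.w: profile 1-2-4-5 — obeys.

d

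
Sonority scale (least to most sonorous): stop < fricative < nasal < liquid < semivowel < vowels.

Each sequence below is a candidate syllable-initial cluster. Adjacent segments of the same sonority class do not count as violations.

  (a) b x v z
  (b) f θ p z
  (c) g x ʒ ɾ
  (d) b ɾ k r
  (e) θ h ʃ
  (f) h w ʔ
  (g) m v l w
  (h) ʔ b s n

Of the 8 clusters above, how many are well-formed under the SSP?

(a) 1-2-2-2 → obeys
(b) 2-2-1-2 → violates
(c) 1-2-2-4 → obeys
(d) 1-4-1-4 → violates
(e) 2-2-2 → obeys
(f) 2-5-1 → violates
(g) 3-2-4-5 → violates
(h) 1-1-2-3 → obeys

4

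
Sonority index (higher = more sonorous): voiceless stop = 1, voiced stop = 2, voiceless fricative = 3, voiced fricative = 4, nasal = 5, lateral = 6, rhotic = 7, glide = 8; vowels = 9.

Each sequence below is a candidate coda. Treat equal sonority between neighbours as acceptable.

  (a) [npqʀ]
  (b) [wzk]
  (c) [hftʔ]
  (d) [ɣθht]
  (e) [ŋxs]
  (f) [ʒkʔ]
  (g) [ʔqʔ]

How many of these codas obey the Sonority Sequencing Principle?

(a) 5-1-1-7 → violates
(b) 8-4-1 → obeys
(c) 3-3-1-1 → obeys
(d) 4-3-3-1 → obeys
(e) 5-3-3 → obeys
(f) 4-1-1 → obeys
(g) 1-1-1 → obeys

6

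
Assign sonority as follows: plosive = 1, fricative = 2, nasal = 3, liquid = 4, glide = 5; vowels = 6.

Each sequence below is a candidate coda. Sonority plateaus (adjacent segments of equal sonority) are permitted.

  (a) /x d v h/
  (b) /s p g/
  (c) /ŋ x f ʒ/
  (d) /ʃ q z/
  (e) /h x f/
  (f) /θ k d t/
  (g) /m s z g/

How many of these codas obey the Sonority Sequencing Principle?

5

(a) /x d v h/: profile 2-1-2-2 — violates.
(b) /s p g/: profile 2-1-1 — obeys.
(c) /ŋ x f ʒ/: profile 3-2-2-2 — obeys.
(d) /ʃ q z/: profile 2-1-2 — violates.
(e) /h x f/: profile 2-2-2 — obeys.
(f) /θ k d t/: profile 2-1-1-1 — obeys.
(g) /m s z g/: profile 3-2-2-1 — obeys.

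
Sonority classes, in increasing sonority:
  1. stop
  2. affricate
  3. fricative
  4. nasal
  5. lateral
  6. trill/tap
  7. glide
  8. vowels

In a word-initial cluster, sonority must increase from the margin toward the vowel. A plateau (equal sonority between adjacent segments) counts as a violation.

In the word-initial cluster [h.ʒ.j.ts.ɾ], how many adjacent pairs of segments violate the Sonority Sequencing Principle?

2

/h/ — fricative, sonority 3.
/ʒ/ — fricative, sonority 3.
/j/ — glide, sonority 7.
/ts/ — affricate, sonority 2.
/ɾ/ — trill/tap, sonority 6.
/h/→/ʒ/: 3→3 (plateau) — violation.
/ʒ/→/j/: 3→7 (rises) — ok.
/j/→/ts/: 7→2 (does not rise) — violation.
/ts/→/ɾ/: 2→6 (rises) — ok.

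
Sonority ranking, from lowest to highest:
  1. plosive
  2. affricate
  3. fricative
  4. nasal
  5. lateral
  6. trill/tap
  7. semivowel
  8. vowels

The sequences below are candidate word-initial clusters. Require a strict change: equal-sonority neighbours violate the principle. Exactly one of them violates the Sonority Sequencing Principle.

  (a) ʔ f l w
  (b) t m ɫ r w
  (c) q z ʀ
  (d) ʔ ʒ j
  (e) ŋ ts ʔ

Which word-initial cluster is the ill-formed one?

e

(a) sonority 1-3-5-7: well-formed.
(b) sonority 1-4-5-6-7: well-formed.
(c) sonority 1-3-6: well-formed.
(d) sonority 1-3-7: well-formed.
(e) sonority 4-2-1: ill-formed.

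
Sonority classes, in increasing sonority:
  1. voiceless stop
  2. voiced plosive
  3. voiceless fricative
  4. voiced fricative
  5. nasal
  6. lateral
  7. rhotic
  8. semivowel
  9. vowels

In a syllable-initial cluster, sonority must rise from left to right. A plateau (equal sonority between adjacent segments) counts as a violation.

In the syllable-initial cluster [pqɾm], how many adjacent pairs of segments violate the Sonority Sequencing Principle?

2

/p/ — voiceless stop, sonority 1.
/q/ — voiceless stop, sonority 1.
/ɾ/ — rhotic, sonority 7.
/m/ — nasal, sonority 5.
/p/→/q/: 1→1 (plateau) — violation.
/q/→/ɾ/: 1→7 (rises) — ok.
/ɾ/→/m/: 7→5 (does not rise) — violation.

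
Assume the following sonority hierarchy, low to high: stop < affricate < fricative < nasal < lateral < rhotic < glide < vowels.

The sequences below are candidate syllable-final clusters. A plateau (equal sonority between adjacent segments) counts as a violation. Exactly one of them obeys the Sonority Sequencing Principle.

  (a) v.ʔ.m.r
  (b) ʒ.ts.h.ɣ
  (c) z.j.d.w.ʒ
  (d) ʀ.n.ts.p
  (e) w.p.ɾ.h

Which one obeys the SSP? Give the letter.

(a) v.ʔ.m.r: profile 3-1-4-6 — violates.
(b) ʒ.ts.h.ɣ: profile 3-2-3-3 — violates.
(c) z.j.d.w.ʒ: profile 3-7-1-7-3 — violates.
(d) ʀ.n.ts.p: profile 6-4-2-1 — obeys.
(e) w.p.ɾ.h: profile 7-1-6-3 — violates.

d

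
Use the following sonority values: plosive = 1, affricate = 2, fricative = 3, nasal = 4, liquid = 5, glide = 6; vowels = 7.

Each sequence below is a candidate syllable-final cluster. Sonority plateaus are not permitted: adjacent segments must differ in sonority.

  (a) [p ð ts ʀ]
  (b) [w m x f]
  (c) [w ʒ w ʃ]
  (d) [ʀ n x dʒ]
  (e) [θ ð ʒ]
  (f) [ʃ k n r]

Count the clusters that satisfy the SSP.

(a) sonority 1-3-2-5: ill-formed.
(b) sonority 6-4-3-3: ill-formed.
(c) sonority 6-3-6-3: ill-formed.
(d) sonority 5-4-3-2: well-formed.
(e) sonority 3-3-3: ill-formed.
(f) sonority 3-1-4-5: ill-formed.

1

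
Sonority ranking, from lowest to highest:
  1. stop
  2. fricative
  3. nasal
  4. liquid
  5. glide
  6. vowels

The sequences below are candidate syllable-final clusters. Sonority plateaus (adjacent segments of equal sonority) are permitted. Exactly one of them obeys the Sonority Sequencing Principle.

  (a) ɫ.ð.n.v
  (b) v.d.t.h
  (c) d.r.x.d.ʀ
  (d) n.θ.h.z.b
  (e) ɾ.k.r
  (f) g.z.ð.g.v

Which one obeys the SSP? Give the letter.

d

(a) ɫ.ð.n.v: profile 4-2-3-2 — violates.
(b) v.d.t.h: profile 2-1-1-2 — violates.
(c) d.r.x.d.ʀ: profile 1-4-2-1-4 — violates.
(d) n.θ.h.z.b: profile 3-2-2-2-1 — obeys.
(e) ɾ.k.r: profile 4-1-4 — violates.
(f) g.z.ð.g.v: profile 1-2-2-1-2 — violates.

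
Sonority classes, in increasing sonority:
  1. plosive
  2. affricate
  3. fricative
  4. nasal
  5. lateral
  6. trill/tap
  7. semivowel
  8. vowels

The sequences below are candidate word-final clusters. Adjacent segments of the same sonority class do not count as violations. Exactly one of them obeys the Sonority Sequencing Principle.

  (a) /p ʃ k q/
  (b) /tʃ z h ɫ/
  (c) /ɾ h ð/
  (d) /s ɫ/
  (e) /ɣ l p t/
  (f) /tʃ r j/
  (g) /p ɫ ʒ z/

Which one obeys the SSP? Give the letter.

c

(a) sonority 1-3-1-1: ill-formed.
(b) sonority 2-3-3-5: ill-formed.
(c) sonority 6-3-3: well-formed.
(d) sonority 3-5: ill-formed.
(e) sonority 3-5-1-1: ill-formed.
(f) sonority 2-6-7: ill-formed.
(g) sonority 1-5-3-3: ill-formed.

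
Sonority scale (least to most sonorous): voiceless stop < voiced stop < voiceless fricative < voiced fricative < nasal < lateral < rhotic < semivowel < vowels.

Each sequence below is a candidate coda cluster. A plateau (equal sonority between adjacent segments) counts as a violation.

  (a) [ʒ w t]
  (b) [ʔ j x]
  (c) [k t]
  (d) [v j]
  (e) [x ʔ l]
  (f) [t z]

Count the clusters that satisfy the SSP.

0

(a) sonority 4-8-1: ill-formed.
(b) sonority 1-8-3: ill-formed.
(c) sonority 1-1: ill-formed.
(d) sonority 4-8: ill-formed.
(e) sonority 3-1-6: ill-formed.
(f) sonority 1-4: ill-formed.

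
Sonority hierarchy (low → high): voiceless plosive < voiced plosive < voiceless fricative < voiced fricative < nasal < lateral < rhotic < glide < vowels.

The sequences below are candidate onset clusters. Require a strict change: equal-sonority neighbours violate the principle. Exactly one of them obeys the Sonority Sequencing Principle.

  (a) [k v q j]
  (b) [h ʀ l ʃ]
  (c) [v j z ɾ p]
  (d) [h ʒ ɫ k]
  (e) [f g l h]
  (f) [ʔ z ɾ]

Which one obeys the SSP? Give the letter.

f

(a) 1-4-1-8 → violates
(b) 3-7-6-3 → violates
(c) 4-8-4-7-1 → violates
(d) 3-4-6-1 → violates
(e) 3-2-6-3 → violates
(f) 1-4-7 → obeys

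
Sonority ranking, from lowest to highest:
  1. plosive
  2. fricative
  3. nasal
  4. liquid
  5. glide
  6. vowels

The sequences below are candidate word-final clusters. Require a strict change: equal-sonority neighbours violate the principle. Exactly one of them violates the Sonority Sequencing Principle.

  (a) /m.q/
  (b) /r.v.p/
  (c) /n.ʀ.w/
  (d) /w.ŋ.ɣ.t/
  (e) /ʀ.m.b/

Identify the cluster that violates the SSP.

(a) sonority 3-1: well-formed.
(b) sonority 4-2-1: well-formed.
(c) sonority 3-4-5: ill-formed.
(d) sonority 5-3-2-1: well-formed.
(e) sonority 4-3-1: well-formed.

c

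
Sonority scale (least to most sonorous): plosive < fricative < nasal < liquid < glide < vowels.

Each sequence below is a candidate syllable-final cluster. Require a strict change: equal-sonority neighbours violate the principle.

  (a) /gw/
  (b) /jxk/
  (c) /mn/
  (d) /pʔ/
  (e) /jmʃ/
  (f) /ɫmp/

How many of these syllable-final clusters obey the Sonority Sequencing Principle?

(a) /gw/: profile 1-5 — violates.
(b) /jxk/: profile 5-2-1 — obeys.
(c) /mn/: profile 3-3 — violates.
(d) /pʔ/: profile 1-1 — violates.
(e) /jmʃ/: profile 5-3-2 — obeys.
(f) /ɫmp/: profile 4-3-1 — obeys.

3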